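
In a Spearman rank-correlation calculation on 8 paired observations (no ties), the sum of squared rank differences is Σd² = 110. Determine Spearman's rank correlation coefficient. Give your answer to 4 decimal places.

-0.3095

ρ = 1 − 6Σd² / [n(n²−1)] = 1 − 6×110 / (8×63)
  = 1 − 660/504 = 1 − 1.30952 ≈ -0.3095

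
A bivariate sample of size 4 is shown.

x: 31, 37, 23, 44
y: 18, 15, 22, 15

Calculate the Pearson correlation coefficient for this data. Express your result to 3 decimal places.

-0.941

n = 4, Σx = 135, Σy = 70, Σx² = 4795, Σy² = 1258, Σxy = 2279
nΣxy − ΣxΣy = 9116 − 9450 = -334
nΣx² − (Σx)² = 19180 − 18225 = 955; nΣy² − (Σy)² = 5032 − 4900 = 132
r = -334 / √(955 × 132) = -334 / 355.0493 ≈ -0.941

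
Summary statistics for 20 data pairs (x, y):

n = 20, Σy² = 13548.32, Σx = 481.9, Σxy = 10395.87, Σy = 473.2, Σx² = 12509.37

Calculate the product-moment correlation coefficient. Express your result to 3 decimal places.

-0.692

r = (nΣxy − ΣxΣy) / √[(nΣx² − (Σx)²)(nΣy² − (Σy)²)]
Numerator: 20×10395.87 − 481.9×473.2 = -20117.68
Denominator: √[(250187.4 − 232227.61)(270966.4 − 223918.24)] = √[17959.79 × 47048.16] = 29068.4550
r = -20117.68 / 29068.4550 ≈ -0.692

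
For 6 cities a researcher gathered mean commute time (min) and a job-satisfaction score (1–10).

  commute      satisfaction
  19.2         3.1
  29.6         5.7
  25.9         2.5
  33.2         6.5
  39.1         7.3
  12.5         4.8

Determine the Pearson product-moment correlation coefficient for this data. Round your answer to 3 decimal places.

n = 6, Σx = 159.5, Σy = 29.9, Σx² = 4702.91, Σy² = 166.93, Σxy = 854.22
nΣxy − ΣxΣy = 5125.32 − 4769.05 = 356.27
nΣx² − (Σx)² = 28217.46 − 25440.25 = 2777.21; nΣy² − (Σy)² = 1001.58 − 894.01 = 107.57
r = 356.27 / √(2777.21 × 107.57) = 356.27 / 546.5752 ≈ 0.652

0.652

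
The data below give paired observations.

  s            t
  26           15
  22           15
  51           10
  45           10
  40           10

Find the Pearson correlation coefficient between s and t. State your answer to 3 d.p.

-0.943

n = 5, Σs = 184, Σt = 60, Σs² = 7386, Σt² = 750, Σst = 2080
nΣst − ΣsΣt = 10400 − 11040 = -640
nΣs² − (Σs)² = 36930 − 33856 = 3074; nΣt² − (Σt)² = 3750 − 3600 = 150
r = -640 / √(3074 × 150) = -640 / 679.0434 ≈ -0.943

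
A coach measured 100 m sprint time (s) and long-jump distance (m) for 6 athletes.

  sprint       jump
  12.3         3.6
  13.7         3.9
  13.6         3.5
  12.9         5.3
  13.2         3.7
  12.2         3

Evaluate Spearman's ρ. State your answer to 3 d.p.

Rank sprint: 2, 6, 5, 3, 4, 1
Rank jump: 3, 5, 2, 6, 4, 1
d = rank(sprint) − rank(jump): -1, 1, 3, -3, 0, 0; Σd² = 20
ρ = 1 − 6Σd² / [n(n²−1)] = 1 − 6×20 / (6×35) = 1 − 120/210 ≈ 0.429

0.429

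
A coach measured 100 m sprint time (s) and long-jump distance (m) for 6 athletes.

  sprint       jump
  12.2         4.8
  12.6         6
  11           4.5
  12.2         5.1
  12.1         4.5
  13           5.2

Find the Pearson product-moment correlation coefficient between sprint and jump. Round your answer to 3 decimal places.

n = 6, Σx = 73.1, Σy = 30.1, Σx² = 892.85, Σy² = 152.59, Σxy = 367.93
nΣxy − ΣxΣy = 2207.58 − 2200.31 = 7.27
nΣx² − (Σx)² = 5357.1 − 5343.61 = 13.49; nΣy² − (Σy)² = 915.54 − 906.01 = 9.53
r = 7.27 / √(13.49 × 9.53) = 7.27 / 11.3384 ≈ 0.641

0.641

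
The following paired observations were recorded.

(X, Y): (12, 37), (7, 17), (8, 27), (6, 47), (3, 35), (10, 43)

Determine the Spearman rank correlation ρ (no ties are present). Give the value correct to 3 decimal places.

0.086

Rank X: 6, 3, 4, 2, 1, 5
Rank Y: 4, 1, 2, 6, 3, 5
d = rank(X) − rank(Y): 2, 2, 2, -4, -2, 0; Σd² = 32
ρ = 1 − 6Σd² / [n(n²−1)] = 1 − 6×32 / (6×35) = 1 − 192/210 ≈ 0.086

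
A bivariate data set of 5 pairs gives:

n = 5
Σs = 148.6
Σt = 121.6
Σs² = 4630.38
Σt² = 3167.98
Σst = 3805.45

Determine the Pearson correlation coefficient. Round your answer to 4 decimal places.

r = (nΣst − ΣsΣt) / √[(nΣs² − (Σs)²)(nΣt² − (Σt)²)]
Numerator: 5×3805.45 − 148.6×121.6 = 957.49
Denominator: √[(23151.9 − 22081.96)(15839.9 − 14786.56)] = √[1069.94 × 1053.34] = 1061.6076
r = 957.49 / 1061.6076 ≈ 0.9019

0.9019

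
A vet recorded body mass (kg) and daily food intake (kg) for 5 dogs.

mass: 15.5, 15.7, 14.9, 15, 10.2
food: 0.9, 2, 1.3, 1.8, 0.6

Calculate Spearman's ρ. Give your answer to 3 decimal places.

0.700

Rank mass: 4, 5, 2, 3, 1
Rank food: 2, 5, 3, 4, 1
d = rank(mass) − rank(food): 2, 0, -1, -1, 0; Σd² = 6
ρ = 1 − 6Σd² / [n(n²−1)] = 1 − 6×6 / (5×24) = 1 − 36/120 ≈ 0.700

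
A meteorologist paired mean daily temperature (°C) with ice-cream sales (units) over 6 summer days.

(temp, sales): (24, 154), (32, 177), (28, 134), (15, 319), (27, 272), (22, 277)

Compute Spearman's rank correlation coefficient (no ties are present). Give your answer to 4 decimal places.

Rank temp: 3, 6, 5, 1, 4, 2
Rank sales: 2, 3, 1, 6, 4, 5
d = rank(temp) − rank(sales): 1, 3, 4, -5, 0, -3; Σd² = 60
ρ = 1 − 6Σd² / [n(n²−1)] = 1 − 6×60 / (6×35) = 1 − 360/210 ≈ -0.7143

-0.7143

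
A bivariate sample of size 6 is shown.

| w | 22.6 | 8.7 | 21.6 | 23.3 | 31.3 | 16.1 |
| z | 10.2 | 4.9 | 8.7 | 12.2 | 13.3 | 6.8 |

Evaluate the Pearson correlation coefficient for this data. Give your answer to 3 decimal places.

n = 6, Σw = 123.6, Σz = 56.1, Σw² = 2834.8, Σz² = 575.71, Σwz = 1271.1
nΣwz − ΣwΣz = 7626.6 − 6933.96 = 692.64
nΣw² − (Σw)² = 17008.8 − 15276.96 = 1731.84; nΣz² − (Σz)² = 3454.26 − 3147.21 = 307.05
r = 692.64 / √(1731.84 × 307.05) = 692.64 / 729.2198 ≈ 0.950

0.950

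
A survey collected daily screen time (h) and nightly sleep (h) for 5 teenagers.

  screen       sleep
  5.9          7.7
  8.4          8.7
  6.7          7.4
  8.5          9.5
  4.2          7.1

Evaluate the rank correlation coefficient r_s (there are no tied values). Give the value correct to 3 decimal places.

Rank screen: 2, 4, 3, 5, 1
Rank sleep: 3, 4, 2, 5, 1
d = rank(screen) − rank(sleep): -1, 0, 1, 0, 0; Σd² = 2
ρ = 1 − 6Σd² / [n(n²−1)] = 1 − 6×2 / (5×24) = 1 − 12/120 ≈ 0.900

0.900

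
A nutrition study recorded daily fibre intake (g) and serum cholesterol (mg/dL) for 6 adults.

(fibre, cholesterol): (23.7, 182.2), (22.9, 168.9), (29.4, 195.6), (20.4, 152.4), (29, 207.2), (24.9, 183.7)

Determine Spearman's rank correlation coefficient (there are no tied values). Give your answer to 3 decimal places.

Rank fibre: 3, 2, 6, 1, 5, 4
Rank cholesterol: 3, 2, 5, 1, 6, 4
d = rank(fibre) − rank(cholesterol): 0, 0, 1, 0, -1, 0; Σd² = 2
ρ = 1 − 6Σd² / [n(n²−1)] = 1 − 6×2 / (6×35) = 1 − 12/210 ≈ 0.943

0.943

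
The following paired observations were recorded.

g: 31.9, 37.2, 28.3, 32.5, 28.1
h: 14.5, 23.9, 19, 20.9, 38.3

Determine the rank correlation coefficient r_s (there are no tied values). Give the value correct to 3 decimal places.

Rank g: 3, 5, 2, 4, 1
Rank h: 1, 4, 2, 3, 5
d = rank(g) − rank(h): 2, 1, 0, 1, -4; Σd² = 22
ρ = 1 − 6Σd² / [n(n²−1)] = 1 − 6×22 / (5×24) = 1 − 132/120 ≈ -0.100

-0.100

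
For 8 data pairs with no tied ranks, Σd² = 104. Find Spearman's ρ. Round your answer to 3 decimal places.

-0.238

ρ = 1 − 6Σd² / [n(n²−1)] = 1 − 6×104 / (8×63)
  = 1 − 624/504 = 1 − 1.2381 ≈ -0.238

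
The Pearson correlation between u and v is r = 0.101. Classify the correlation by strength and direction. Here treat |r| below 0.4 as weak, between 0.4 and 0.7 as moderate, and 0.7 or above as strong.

r = 0.101 > 0 so the relationship is positive.
|r| = 0.101, which falls in the weak range.

weak positive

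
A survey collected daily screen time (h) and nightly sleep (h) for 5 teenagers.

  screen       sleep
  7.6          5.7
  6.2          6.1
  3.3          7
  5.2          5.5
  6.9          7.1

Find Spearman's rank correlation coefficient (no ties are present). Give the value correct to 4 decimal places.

Rank screen: 5, 3, 1, 2, 4
Rank sleep: 2, 3, 4, 1, 5
d = rank(screen) − rank(sleep): 3, 0, -3, 1, -1; Σd² = 20
ρ = 1 − 6Σd² / [n(n²−1)] = 1 − 6×20 / (5×24) = 1 − 120/120 ≈ 0.0000

0.0000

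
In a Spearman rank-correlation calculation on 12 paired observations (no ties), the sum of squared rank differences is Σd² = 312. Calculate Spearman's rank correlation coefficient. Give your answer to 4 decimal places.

-0.0909

ρ = 1 − 6Σd² / [n(n²−1)] = 1 − 6×312 / (12×143)
  = 1 − 1872/1716 = 1 − 1.09091 ≈ -0.0909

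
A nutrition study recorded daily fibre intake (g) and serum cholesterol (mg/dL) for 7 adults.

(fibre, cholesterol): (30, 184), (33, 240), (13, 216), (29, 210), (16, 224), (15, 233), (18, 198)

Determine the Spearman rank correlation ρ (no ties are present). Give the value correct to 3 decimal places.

Rank fibre: 6, 7, 1, 5, 3, 2, 4
Rank cholesterol: 1, 7, 4, 3, 5, 6, 2
d = rank(fibre) − rank(cholesterol): 5, 0, -3, 2, -2, -4, 2; Σd² = 62
ρ = 1 − 6Σd² / [n(n²−1)] = 1 − 6×62 / (7×48) = 1 − 372/336 ≈ -0.107

-0.107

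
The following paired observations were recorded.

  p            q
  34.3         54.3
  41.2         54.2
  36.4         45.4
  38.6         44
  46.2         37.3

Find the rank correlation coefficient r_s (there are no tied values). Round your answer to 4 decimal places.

Rank p: 1, 4, 2, 3, 5
Rank q: 5, 4, 3, 2, 1
d = rank(p) − rank(q): -4, 0, -1, 1, 4; Σd² = 34
ρ = 1 − 6Σd² / [n(n²−1)] = 1 − 6×34 / (5×24) = 1 − 204/120 ≈ -0.7000

-0.7000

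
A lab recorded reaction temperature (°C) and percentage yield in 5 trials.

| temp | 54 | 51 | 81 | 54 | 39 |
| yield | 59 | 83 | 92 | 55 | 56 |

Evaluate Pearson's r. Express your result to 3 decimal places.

n = 5, Σx = 279, Σy = 345, Σx² = 16515, Σy² = 24995, Σxy = 20025
nΣxy − ΣxΣy = 100125 − 96255 = 3870
nΣx² − (Σx)² = 82575 − 77841 = 4734; nΣy² − (Σy)² = 124975 − 119025 = 5950
r = 3870 / √(4734 × 5950) = 3870 / 5307.2874 ≈ 0.729

0.729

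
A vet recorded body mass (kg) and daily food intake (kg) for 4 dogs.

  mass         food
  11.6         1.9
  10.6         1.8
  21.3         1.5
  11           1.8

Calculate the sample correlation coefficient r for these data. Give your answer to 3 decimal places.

-0.939

n = 4, Σx = 54.5, Σy = 7, Σx² = 821.61, Σy² = 12.34, Σxy = 92.87
nΣxy − ΣxΣy = 371.48 − 381.5 = -10.02
nΣx² − (Σx)² = 3286.44 − 2970.25 = 316.19; nΣy² − (Σy)² = 49.36 − 49 = 0.36
r = -10.02 / √(316.19 × 0.36) = -10.02 / 10.6690 ≈ -0.939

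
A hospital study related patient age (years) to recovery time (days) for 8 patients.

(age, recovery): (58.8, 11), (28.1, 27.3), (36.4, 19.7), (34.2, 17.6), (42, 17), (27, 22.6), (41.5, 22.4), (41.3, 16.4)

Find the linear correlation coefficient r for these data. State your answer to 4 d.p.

-0.8377

n = 8, Σx = 309.3, Σy = 154, Σx² = 12662.59, Σy² = 3134.62, Σxy = 5664.05
nΣxy − ΣxΣy = 45312.4 − 47632.2 = -2319.8
nΣx² − (Σx)² = 101300.72 − 95666.49 = 5634.23; nΣy² − (Σy)² = 25076.96 − 23716 = 1360.96
r = -2319.8 / √(5634.23 × 1360.96) = -2319.8 / 2769.1085 ≈ -0.8377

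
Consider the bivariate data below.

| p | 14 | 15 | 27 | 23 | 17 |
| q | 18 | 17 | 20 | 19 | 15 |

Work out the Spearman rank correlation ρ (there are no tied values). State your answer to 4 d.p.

0.6000

Rank p: 1, 2, 5, 4, 3
Rank q: 3, 2, 5, 4, 1
d = rank(p) − rank(q): -2, 0, 0, 0, 2; Σd² = 8
ρ = 1 − 6Σd² / [n(n²−1)] = 1 − 6×8 / (5×24) = 1 − 48/120 ≈ 0.6000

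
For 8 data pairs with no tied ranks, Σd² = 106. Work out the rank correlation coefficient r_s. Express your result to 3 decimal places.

ρ = 1 − 6Σd² / [n(n²−1)] = 1 − 6×106 / (8×63)
  = 1 − 636/504 = 1 − 1.2619 ≈ -0.262

-0.262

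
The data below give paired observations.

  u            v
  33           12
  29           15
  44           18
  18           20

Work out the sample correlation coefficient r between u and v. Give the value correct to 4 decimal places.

-0.2838

n = 4, Σu = 124, Σv = 65, Σu² = 4190, Σv² = 1093, Σuv = 1983
nΣuv − ΣuΣv = 7932 − 8060 = -128
nΣu² − (Σu)² = 16760 − 15376 = 1384; nΣv² − (Σv)² = 4372 − 4225 = 147
r = -128 / √(1384 × 147) = -128 / 451.0521 ≈ -0.2838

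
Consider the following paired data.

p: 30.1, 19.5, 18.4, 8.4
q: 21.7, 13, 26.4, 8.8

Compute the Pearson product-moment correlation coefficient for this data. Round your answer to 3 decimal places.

n = 4, Σp = 76.4, Σq = 69.9, Σp² = 1695.38, Σq² = 1414.29, Σpq = 1466.35
nΣpq − ΣpΣq = 5865.4 − 5340.36 = 525.04
nΣp² − (Σp)² = 6781.52 − 5836.96 = 944.56; nΣq² − (Σq)² = 5657.16 − 4886.01 = 771.15
r = 525.04 / √(944.56 × 771.15) = 525.04 / 853.4620 ≈ 0.615

0.615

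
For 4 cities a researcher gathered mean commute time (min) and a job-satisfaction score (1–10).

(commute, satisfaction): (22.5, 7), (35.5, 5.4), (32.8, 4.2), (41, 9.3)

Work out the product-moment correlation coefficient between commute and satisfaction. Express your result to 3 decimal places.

0.289

n = 4, Σx = 131.8, Σy = 25.9, Σx² = 4523.34, Σy² = 182.29, Σxy = 868.26
nΣxy − ΣxΣy = 3473.04 − 3413.62 = 59.42
nΣx² − (Σx)² = 18093.36 − 17371.24 = 722.12; nΣy² − (Σy)² = 729.16 − 670.81 = 58.35
r = 59.42 / √(722.12 × 58.35) = 59.42 / 205.2698 ≈ 0.289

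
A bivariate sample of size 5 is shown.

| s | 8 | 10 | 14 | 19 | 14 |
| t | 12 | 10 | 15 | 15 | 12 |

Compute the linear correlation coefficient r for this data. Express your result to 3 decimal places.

n = 5, Σs = 65, Σt = 64, Σs² = 917, Σt² = 838, Σst = 859
nΣst − ΣsΣt = 4295 − 4160 = 135
nΣs² − (Σs)² = 4585 − 4225 = 360; nΣt² − (Σt)² = 4190 − 4096 = 94
r = 135 / √(360 × 94) = 135 / 183.9565 ≈ 0.734

0.734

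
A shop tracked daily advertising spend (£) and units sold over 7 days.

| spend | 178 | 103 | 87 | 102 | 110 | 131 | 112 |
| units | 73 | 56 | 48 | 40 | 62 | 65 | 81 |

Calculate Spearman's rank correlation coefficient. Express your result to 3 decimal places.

Rank spend: 7, 3, 1, 2, 4, 6, 5
Rank units: 6, 3, 2, 1, 4, 5, 7
d = rank(spend) − rank(units): 1, 0, -1, 1, 0, 1, -2; Σd² = 8
ρ = 1 − 6Σd² / [n(n²−1)] = 1 − 6×8 / (7×48) = 1 − 48/336 ≈ 0.857

0.857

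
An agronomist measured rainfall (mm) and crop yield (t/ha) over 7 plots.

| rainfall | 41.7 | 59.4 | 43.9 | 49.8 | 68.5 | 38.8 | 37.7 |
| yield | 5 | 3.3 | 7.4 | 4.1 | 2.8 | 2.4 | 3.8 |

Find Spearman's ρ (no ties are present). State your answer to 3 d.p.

Rank rainfall: 3, 6, 4, 5, 7, 2, 1
Rank yield: 6, 3, 7, 5, 2, 1, 4
d = rank(rainfall) − rank(yield): -3, 3, -3, 0, 5, 1, -3; Σd² = 62
ρ = 1 − 6Σd² / [n(n²−1)] = 1 − 6×62 / (7×48) = 1 − 372/336 ≈ -0.107

-0.107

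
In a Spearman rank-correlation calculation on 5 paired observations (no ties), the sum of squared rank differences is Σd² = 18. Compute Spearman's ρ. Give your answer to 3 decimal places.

ρ = 1 − 6Σd² / [n(n²−1)] = 1 − 6×18 / (5×24)
  = 1 − 108/120 = 1 − 0.9000 ≈ 0.100

0.100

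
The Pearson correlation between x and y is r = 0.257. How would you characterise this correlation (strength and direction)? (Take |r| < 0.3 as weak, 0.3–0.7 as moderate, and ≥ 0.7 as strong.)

weak positive

r = 0.257 > 0 so the relationship is positive.
|r| = 0.257, which falls in the weak range.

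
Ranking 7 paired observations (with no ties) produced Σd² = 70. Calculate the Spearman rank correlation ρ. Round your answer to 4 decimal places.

ρ = 1 − 6Σd² / [n(n²−1)] = 1 − 6×70 / (7×48)
  = 1 − 420/336 = 1 − 1.25000 ≈ -0.2500

-0.2500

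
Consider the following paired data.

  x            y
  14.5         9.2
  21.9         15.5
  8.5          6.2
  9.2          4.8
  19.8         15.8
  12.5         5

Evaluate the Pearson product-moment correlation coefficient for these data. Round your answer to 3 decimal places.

n = 6, Σx = 86.4, Σy = 56.5, Σx² = 1395.04, Σy² = 661.01, Σxy = 945.05
nΣxy − ΣxΣy = 5670.3 − 4881.6 = 788.7
nΣx² − (Σx)² = 8370.24 − 7464.96 = 905.28; nΣy² − (Σy)² = 3966.06 − 3192.25 = 773.81
r = 788.7 / √(905.28 × 773.81) = 788.7 / 836.9676 ≈ 0.942

0.942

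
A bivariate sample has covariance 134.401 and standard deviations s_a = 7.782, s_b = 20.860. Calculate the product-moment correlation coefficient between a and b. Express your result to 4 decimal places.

r = Cov(a,b) / (s_a · s_b) = 134.401 / (7.782 × 20.860)
  = 134.401 / 162.3325 ≈ 0.8279

0.8279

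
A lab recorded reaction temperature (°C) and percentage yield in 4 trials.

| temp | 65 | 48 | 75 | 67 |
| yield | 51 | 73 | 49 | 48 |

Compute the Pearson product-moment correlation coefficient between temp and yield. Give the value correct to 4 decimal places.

n = 4, Σx = 255, Σy = 221, Σx² = 16643, Σy² = 12635, Σxy = 13710
nΣxy − ΣxΣy = 54840 − 56355 = -1515
nΣx² − (Σx)² = 66572 − 65025 = 1547; nΣy² − (Σy)² = 50540 − 48841 = 1699
r = -1515 / √(1547 × 1699) = -1515 / 1621.2196 ≈ -0.9345

-0.9345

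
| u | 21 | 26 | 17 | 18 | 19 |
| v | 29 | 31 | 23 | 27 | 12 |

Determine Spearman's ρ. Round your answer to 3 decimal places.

Rank u: 4, 5, 1, 2, 3
Rank v: 4, 5, 2, 3, 1
d = rank(u) − rank(v): 0, 0, -1, -1, 2; Σd² = 6
ρ = 1 − 6Σd² / [n(n²−1)] = 1 − 6×6 / (5×24) = 1 − 36/120 ≈ 0.700

0.700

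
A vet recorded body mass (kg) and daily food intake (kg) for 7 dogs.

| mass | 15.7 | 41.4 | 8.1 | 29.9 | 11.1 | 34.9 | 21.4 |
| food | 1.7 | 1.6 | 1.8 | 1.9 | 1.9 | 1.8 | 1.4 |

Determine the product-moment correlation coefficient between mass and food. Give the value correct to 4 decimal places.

-0.1993

n = 7, Σx = 162.5, Σy = 12.1, Σx² = 4719.25, Σy² = 21.11, Σxy = 278.19
nΣxy − ΣxΣy = 1947.33 − 1966.25 = -18.92
nΣx² − (Σx)² = 33034.75 − 26406.25 = 6628.5; nΣy² − (Σy)² = 147.77 − 146.41 = 1.36
r = -18.92 / √(6628.5 × 1.36) = -18.92 / 94.9461 ≈ -0.1993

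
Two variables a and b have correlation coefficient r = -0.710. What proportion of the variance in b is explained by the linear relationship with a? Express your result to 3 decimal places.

r² = (-0.710)² = 0.504

0.504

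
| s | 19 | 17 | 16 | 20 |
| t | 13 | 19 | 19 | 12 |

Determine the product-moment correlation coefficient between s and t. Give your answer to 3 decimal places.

n = 4, Σs = 72, Σt = 63, Σs² = 1306, Σt² = 1035, Σst = 1114
nΣst − ΣsΣt = 4456 − 4536 = -80
nΣs² − (Σs)² = 5224 − 5184 = 40; nΣt² − (Σt)² = 4140 − 3969 = 171
r = -80 / √(40 × 171) = -80 / 82.7043 ≈ -0.967

-0.967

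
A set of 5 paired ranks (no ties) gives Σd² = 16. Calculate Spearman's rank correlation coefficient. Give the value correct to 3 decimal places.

0.200

ρ = 1 − 6Σd² / [n(n²−1)] = 1 − 6×16 / (5×24)
  = 1 − 96/120 = 1 − 0.8000 ≈ 0.200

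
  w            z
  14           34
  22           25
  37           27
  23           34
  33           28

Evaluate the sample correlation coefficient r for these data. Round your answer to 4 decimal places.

-0.5708

n = 5, Σw = 129, Σz = 148, Σw² = 3667, Σz² = 4450, Σwz = 3731
nΣwz − ΣwΣz = 18655 − 19092 = -437
nΣw² − (Σw)² = 18335 − 16641 = 1694; nΣz² − (Σz)² = 22250 − 21904 = 346
r = -437 / √(1694 × 346) = -437 / 765.5874 ≈ -0.5708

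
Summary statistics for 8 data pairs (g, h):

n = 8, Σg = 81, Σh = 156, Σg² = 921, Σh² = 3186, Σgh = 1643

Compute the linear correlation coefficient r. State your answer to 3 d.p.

0.527

r = (nΣgh − ΣgΣh) / √[(nΣg² − (Σg)²)(nΣh² − (Σh)²)]
Numerator: 8×1643 − 81×156 = 508
Denominator: √[(7368 − 6561)(25488 − 24336)] = √[807 × 1152] = 964.1909
r = 508 / 964.1909 ≈ 0.527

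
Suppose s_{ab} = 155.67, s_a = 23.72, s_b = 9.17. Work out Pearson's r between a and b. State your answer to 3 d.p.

0.716

r = Cov(a,b) / (s_a · s_b) = 155.67 / (23.72 × 9.17)
  = 155.67 / 217.5124 ≈ 0.716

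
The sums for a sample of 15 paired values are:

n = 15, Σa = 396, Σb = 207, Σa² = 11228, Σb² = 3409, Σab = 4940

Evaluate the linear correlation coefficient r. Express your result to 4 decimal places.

r = (nΣab − ΣaΣb) / √[(nΣa² − (Σa)²)(nΣb² − (Σb)²)]
Numerator: 15×4940 − 396×207 = -7872
Denominator: √[(168420 − 156816)(51135 − 42849)] = √[11604 × 8286] = 9805.6486
r = -7872 / 9805.6486 ≈ -0.8028

-0.8028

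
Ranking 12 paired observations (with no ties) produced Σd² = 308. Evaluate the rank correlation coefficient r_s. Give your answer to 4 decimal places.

-0.0769

ρ = 1 − 6Σd² / [n(n²−1)] = 1 − 6×308 / (12×143)
  = 1 − 1848/1716 = 1 − 1.07692 ≈ -0.0769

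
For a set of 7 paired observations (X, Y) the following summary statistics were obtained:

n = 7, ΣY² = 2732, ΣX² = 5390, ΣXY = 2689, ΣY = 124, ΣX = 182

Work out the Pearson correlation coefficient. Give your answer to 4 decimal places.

-0.9013

r = (nΣXY − ΣXΣY) / √[(nΣX² − (ΣX)²)(nΣY² − (ΣY)²)]
Numerator: 7×2689 − 182×124 = -3745
Denominator: √[(37730 − 33124)(19124 − 15376)] = √[4606 × 3748] = 4154.9113
r = -3745 / 4154.9113 ≈ -0.9013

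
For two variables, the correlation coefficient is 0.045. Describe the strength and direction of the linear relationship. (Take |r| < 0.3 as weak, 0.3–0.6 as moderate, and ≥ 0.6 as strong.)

r = 0.045 > 0 so the relationship is positive.
|r| = 0.045, which falls in the weak range.

weak positive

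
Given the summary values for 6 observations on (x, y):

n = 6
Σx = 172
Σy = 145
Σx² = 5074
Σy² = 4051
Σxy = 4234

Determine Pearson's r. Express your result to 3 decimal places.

r = (nΣxy − ΣxΣy) / √[(nΣx² − (Σx)²)(nΣy² − (Σy)²)]
Numerator: 6×4234 − 172×145 = 464
Denominator: √[(30444 − 29584)(24306 − 21025)] = √[860 × 3281] = 1679.7797
r = 464 / 1679.7797 ≈ 0.276

0.276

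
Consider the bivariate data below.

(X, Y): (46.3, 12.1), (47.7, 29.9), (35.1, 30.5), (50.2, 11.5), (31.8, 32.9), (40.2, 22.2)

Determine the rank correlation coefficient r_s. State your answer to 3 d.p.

-0.829

Rank X: 4, 5, 2, 6, 1, 3
Rank Y: 2, 4, 5, 1, 6, 3
d = rank(X) − rank(Y): 2, 1, -3, 5, -5, 0; Σd² = 64
ρ = 1 − 6Σd² / [n(n²−1)] = 1 − 6×64 / (6×35) = 1 − 384/210 ≈ -0.829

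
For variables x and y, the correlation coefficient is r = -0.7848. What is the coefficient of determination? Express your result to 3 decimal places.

0.616

r² = (-0.7848)² = 0.616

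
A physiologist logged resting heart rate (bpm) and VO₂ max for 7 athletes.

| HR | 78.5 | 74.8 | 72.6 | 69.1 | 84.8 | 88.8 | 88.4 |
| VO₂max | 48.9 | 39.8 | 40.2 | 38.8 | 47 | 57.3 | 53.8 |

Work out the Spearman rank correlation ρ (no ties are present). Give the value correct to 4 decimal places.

Rank HR: 4, 3, 2, 1, 5, 7, 6
Rank VO₂max: 5, 2, 3, 1, 4, 7, 6
d = rank(HR) − rank(VO₂max): -1, 1, -1, 0, 1, 0, 0; Σd² = 4
ρ = 1 − 6Σd² / [n(n²−1)] = 1 − 6×4 / (7×48) = 1 − 24/336 ≈ 0.9286

0.9286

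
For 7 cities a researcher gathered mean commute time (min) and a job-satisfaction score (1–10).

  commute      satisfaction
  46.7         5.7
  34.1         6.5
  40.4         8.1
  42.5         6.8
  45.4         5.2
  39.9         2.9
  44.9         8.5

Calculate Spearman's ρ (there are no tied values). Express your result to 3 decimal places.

0.000

Rank commute: 7, 1, 3, 4, 6, 2, 5
Rank satisfaction: 3, 4, 6, 5, 2, 1, 7
d = rank(commute) − rank(satisfaction): 4, -3, -3, -1, 4, 1, -2; Σd² = 56
ρ = 1 − 6Σd² / [n(n²−1)] = 1 − 6×56 / (7×48) = 1 − 336/336 ≈ 0.000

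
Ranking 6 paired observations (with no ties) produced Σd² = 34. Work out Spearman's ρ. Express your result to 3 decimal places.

0.029

ρ = 1 − 6Σd² / [n(n²−1)] = 1 − 6×34 / (6×35)
  = 1 − 204/210 = 1 − 0.9714 ≈ 0.029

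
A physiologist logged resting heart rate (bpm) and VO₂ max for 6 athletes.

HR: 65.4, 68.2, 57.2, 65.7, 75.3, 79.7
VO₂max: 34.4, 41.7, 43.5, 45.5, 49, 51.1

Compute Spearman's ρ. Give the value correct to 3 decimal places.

Rank HR: 2, 4, 1, 3, 5, 6
Rank VO₂max: 1, 2, 3, 4, 5, 6
d = rank(HR) − rank(VO₂max): 1, 2, -2, -1, 0, 0; Σd² = 10
ρ = 1 − 6Σd² / [n(n²−1)] = 1 − 6×10 / (6×35) = 1 − 60/210 ≈ 0.714

0.714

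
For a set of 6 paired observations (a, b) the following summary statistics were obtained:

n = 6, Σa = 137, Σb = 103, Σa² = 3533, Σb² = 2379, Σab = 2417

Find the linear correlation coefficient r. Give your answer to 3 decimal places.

r = (nΣab − ΣaΣb) / √[(nΣa² − (Σa)²)(nΣb² − (Σb)²)]
Numerator: 6×2417 − 137×103 = 391
Denominator: √[(21198 − 18769)(14274 − 10609)] = √[2429 × 3665] = 2983.6697
r = 391 / 2983.6697 ≈ 0.131

0.131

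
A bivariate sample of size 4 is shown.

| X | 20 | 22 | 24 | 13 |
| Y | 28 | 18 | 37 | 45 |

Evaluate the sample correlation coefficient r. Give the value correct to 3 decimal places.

-0.593

n = 4, ΣX = 79, ΣY = 128, ΣX² = 1629, ΣY² = 4502, ΣXY = 2429
nΣXY − ΣXΣY = 9716 − 10112 = -396
nΣX² − (ΣX)² = 6516 − 6241 = 275; nΣY² − (ΣY)² = 18008 − 16384 = 1624
r = -396 / √(275 × 1624) = -396 / 668.2814 ≈ -0.593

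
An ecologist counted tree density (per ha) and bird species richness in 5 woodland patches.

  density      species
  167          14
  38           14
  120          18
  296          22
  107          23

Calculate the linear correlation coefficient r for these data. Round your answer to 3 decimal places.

0.460

n = 5, Σx = 728, Σy = 91, Σx² = 142798, Σy² = 1729, Σxy = 14003
nΣxy − ΣxΣy = 70015 − 66248 = 3767
nΣx² − (Σx)² = 713990 − 529984 = 184006; nΣy² − (Σy)² = 8645 − 8281 = 364
r = 3767 / √(184006 × 364) = 3767 / 8184.0200 ≈ 0.460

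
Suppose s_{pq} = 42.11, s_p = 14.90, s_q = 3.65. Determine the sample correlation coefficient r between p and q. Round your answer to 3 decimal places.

0.774

r = Cov(p,q) / (s_p · s_q) = 42.11 / (14.90 × 3.65)
  = 42.11 / 54.3850 ≈ 0.774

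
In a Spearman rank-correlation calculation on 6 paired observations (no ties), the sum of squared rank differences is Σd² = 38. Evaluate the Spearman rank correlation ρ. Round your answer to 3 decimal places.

ρ = 1 − 6Σd² / [n(n²−1)] = 1 − 6×38 / (6×35)
  = 1 − 228/210 = 1 − 1.0857 ≈ -0.086

-0.086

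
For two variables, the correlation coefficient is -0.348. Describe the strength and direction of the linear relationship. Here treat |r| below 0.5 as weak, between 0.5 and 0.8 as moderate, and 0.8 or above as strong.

weak negative

r = -0.348 < 0 so the relationship is negative.
|r| = 0.348, which falls in the weak range.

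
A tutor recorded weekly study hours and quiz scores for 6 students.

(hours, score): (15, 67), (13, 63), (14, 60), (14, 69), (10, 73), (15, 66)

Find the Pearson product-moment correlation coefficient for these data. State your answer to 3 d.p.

n = 6, Σx = 81, Σy = 398, Σx² = 1111, Σy² = 26504, Σxy = 5350
nΣxy − ΣxΣy = 32100 − 32238 = -138
nΣx² − (Σx)² = 6666 − 6561 = 105; nΣy² − (Σy)² = 159024 − 158404 = 620
r = -138 / √(105 × 620) = -138 / 255.1470 ≈ -0.541

-0.541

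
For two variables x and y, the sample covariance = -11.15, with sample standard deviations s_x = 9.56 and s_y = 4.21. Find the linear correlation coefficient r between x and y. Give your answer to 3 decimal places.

-0.277

r = Cov(x,y) / (s_x · s_y) = -11.15 / (9.56 × 4.21)
  = -11.15 / 40.2476 ≈ -0.277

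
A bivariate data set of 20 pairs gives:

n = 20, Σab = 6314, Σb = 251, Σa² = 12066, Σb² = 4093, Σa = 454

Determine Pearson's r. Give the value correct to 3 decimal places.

0.478

r = (nΣab − ΣaΣb) / √[(nΣa² − (Σa)²)(nΣb² − (Σb)²)]
Numerator: 20×6314 − 454×251 = 12326
Denominator: √[(241320 − 206116)(81860 − 63001)] = √[35204 × 18859] = 25766.4944
r = 12326 / 25766.4944 ≈ 0.478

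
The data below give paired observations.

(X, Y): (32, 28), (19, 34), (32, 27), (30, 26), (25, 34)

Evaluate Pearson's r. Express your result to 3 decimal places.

n = 5, ΣX = 138, ΣY = 149, ΣX² = 3934, ΣY² = 4501, ΣXY = 4036
nΣXY − ΣXΣY = 20180 − 20562 = -382
nΣX² − (ΣX)² = 19670 − 19044 = 626; nΣY² − (ΣY)² = 22505 − 22201 = 304
r = -382 / √(626 × 304) = -382 / 436.2385 ≈ -0.876

-0.876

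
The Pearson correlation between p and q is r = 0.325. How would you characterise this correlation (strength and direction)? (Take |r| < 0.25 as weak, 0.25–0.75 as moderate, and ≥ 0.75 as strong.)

moderate positive

r = 0.325 > 0 so the relationship is positive.
|r| = 0.325, which falls in the moderate range.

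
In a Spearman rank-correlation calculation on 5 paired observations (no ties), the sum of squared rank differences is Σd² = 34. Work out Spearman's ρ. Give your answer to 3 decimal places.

-0.700

ρ = 1 − 6Σd² / [n(n²−1)] = 1 − 6×34 / (5×24)
  = 1 − 204/120 = 1 − 1.7000 ≈ -0.700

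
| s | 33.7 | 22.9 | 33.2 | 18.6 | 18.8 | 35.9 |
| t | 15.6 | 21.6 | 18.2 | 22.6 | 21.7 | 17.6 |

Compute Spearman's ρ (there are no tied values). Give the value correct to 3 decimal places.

-0.943

Rank s: 5, 3, 4, 1, 2, 6
Rank t: 1, 4, 3, 6, 5, 2
d = rank(s) − rank(t): 4, -1, 1, -5, -3, 4; Σd² = 68
ρ = 1 − 6Σd² / [n(n²−1)] = 1 − 6×68 / (6×35) = 1 − 408/210 ≈ -0.943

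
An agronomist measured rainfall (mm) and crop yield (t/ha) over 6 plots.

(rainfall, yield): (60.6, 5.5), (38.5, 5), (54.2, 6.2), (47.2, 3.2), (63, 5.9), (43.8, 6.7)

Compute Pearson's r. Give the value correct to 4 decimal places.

n = 6, Σx = 307.3, Σy = 32.5, Σx² = 16207.53, Σy² = 183.63, Σxy = 1678.04
nΣxy − ΣxΣy = 10068.24 − 9987.25 = 80.99
nΣx² − (Σx)² = 97245.18 − 94433.29 = 2811.89; nΣy² − (Σy)² = 1101.78 − 1056.25 = 45.53
r = 80.99 / √(2811.89 × 45.53) = 80.99 / 357.8063 ≈ 0.2264

0.2264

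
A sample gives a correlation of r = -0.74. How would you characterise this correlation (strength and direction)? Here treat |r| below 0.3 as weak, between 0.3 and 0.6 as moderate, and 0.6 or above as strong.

r = -0.74 < 0 so the relationship is negative.
|r| = 0.74, which falls in the strong range.

strong negative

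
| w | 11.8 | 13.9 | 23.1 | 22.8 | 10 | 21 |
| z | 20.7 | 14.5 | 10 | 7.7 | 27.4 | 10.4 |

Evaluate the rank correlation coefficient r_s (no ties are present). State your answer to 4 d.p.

-0.9429

Rank w: 2, 3, 6, 5, 1, 4
Rank z: 5, 4, 2, 1, 6, 3
d = rank(w) − rank(z): -3, -1, 4, 4, -5, 1; Σd² = 68
ρ = 1 − 6Σd² / [n(n²−1)] = 1 − 6×68 / (6×35) = 1 − 408/210 ≈ -0.9429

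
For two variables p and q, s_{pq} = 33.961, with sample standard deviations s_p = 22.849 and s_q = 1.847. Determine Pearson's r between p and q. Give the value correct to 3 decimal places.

r = Cov(p,q) / (s_p · s_q) = 33.961 / (22.849 × 1.847)
  = 33.961 / 42.2021 ≈ 0.805

0.805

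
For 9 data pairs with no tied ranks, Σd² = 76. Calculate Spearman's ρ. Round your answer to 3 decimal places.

0.367

ρ = 1 − 6Σd² / [n(n²−1)] = 1 − 6×76 / (9×80)
  = 1 − 456/720 = 1 − 0.6333 ≈ 0.367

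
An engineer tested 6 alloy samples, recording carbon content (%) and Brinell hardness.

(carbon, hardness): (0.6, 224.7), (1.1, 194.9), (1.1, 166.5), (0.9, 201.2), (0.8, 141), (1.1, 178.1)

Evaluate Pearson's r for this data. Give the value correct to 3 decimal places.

n = 6, Σx = 5.6, Σy = 1106.4, Σx² = 5.44, Σy² = 208280.4, Σxy = 1022.15
nΣxy − ΣxΣy = 6132.9 − 6195.84 = -62.94
nΣx² − (Σx)² = 32.64 − 31.36 = 1.28; nΣy² − (Σy)² = 1249682.4 − 1224120.96 = 25561.44
r = -62.94 / √(1.28 × 25561.44) = -62.94 / 180.8830 ≈ -0.348

-0.348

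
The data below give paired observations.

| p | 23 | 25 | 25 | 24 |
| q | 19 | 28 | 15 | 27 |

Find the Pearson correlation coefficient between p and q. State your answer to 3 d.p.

n = 4, Σp = 97, Σq = 89, Σp² = 2355, Σq² = 2099, Σpq = 2160
nΣpq − ΣpΣq = 8640 − 8633 = 7
nΣp² − (Σp)² = 9420 − 9409 = 11; nΣq² − (Σq)² = 8396 − 7921 = 475
r = 7 / √(11 × 475) = 7 / 72.2842 ≈ 0.097

0.097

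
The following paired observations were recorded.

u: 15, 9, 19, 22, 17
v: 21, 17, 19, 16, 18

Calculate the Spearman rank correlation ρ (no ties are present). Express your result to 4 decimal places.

Rank u: 2, 1, 4, 5, 3
Rank v: 5, 2, 4, 1, 3
d = rank(u) − rank(v): -3, -1, 0, 4, 0; Σd² = 26
ρ = 1 − 6Σd² / [n(n²−1)] = 1 − 6×26 / (5×24) = 1 − 156/120 ≈ -0.3000

-0.3000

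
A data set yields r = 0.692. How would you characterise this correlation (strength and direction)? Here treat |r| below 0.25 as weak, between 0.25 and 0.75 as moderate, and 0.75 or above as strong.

moderate positive

r = 0.692 > 0 so the relationship is positive.
|r| = 0.692, which falls in the moderate range.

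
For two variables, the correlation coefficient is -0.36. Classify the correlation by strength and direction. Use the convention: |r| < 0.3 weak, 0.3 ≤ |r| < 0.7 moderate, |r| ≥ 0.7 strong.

r = -0.36 < 0 so the relationship is negative.
|r| = 0.36, which falls in the moderate range.

moderate negative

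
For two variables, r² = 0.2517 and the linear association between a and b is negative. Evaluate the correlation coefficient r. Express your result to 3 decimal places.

|r| = √0.2517 = 0.502
The association is negative, so r = −0.502.

-0.502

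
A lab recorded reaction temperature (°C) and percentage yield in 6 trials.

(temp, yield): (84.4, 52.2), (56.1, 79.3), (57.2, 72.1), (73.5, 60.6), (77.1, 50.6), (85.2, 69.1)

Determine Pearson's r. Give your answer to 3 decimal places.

-0.700

n = 6, Σx = 433.5, Σy = 383.9, Σx² = 32148.11, Σy² = 25219.27, Σxy = 27221.21
nΣxy − ΣxΣy = 163327.26 − 166420.65 = -3093.39
nΣx² − (Σx)² = 192888.66 − 187922.25 = 4966.41; nΣy² − (Σy)² = 151315.62 − 147379.21 = 3936.41
r = -3093.39 / √(4966.41 × 3936.41) = -3093.39 / 4421.5185 ≈ -0.700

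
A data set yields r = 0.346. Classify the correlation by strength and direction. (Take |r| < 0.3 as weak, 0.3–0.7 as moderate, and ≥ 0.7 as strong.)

moderate positive

r = 0.346 > 0 so the relationship is positive.
|r| = 0.346, which falls in the moderate range.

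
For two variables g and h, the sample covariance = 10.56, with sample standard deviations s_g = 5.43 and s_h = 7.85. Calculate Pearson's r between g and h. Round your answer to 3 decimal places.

r = Cov(g,h) / (s_g · s_h) = 10.56 / (5.43 × 7.85)
  = 10.56 / 42.6255 ≈ 0.248

0.248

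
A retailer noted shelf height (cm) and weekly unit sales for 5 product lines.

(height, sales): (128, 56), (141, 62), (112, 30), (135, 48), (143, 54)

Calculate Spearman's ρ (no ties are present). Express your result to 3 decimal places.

Rank height: 2, 4, 1, 3, 5
Rank sales: 4, 5, 1, 2, 3
d = rank(height) − rank(sales): -2, -1, 0, 1, 2; Σd² = 10
ρ = 1 − 6Σd² / [n(n²−1)] = 1 − 6×10 / (5×24) = 1 − 60/120 ≈ 0.500

0.500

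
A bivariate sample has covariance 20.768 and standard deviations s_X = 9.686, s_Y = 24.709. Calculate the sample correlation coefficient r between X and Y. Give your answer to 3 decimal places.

0.087

r = Cov(X,Y) / (s_X · s_Y) = 20.768 / (9.686 × 24.709)
  = 20.768 / 239.3314 ≈ 0.087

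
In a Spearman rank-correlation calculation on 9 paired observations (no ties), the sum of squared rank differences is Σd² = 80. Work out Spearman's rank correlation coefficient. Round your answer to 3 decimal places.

ρ = 1 − 6Σd² / [n(n²−1)] = 1 − 6×80 / (9×80)
  = 1 − 480/720 = 1 − 0.6667 ≈ 0.333

0.333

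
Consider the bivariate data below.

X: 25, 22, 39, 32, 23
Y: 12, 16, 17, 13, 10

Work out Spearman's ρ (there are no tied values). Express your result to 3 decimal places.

0.400

Rank X: 3, 1, 5, 4, 2
Rank Y: 2, 4, 5, 3, 1
d = rank(X) − rank(Y): 1, -3, 0, 1, 1; Σd² = 12
ρ = 1 − 6Σd² / [n(n²−1)] = 1 − 6×12 / (5×24) = 1 − 72/120 ≈ 0.400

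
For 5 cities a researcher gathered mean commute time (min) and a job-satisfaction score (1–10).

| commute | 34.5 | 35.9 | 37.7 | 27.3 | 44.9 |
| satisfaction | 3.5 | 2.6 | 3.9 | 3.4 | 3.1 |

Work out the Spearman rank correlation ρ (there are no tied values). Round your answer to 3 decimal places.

Rank commute: 2, 3, 4, 1, 5
Rank satisfaction: 4, 1, 5, 3, 2
d = rank(commute) − rank(satisfaction): -2, 2, -1, -2, 3; Σd² = 22
ρ = 1 − 6Σd² / [n(n²−1)] = 1 − 6×22 / (5×24) = 1 − 132/120 ≈ -0.100

-0.100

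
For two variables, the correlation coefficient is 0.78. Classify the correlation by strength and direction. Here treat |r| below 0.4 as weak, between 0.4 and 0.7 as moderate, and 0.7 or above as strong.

strong positive

r = 0.78 > 0 so the relationship is positive.
|r| = 0.78, which falls in the strong range.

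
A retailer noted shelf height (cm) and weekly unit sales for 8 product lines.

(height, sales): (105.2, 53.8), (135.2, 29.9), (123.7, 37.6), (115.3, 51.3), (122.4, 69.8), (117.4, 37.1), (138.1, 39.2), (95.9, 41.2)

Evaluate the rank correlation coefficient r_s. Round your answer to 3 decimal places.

Rank height: 2, 7, 6, 3, 5, 4, 8, 1
Rank sales: 7, 1, 3, 6, 8, 2, 4, 5
d = rank(height) − rank(sales): -5, 6, 3, -3, -3, 2, 4, -4; Σd² = 124
ρ = 1 − 6Σd² / [n(n²−1)] = 1 − 6×124 / (8×63) = 1 − 744/504 ≈ -0.476

-0.476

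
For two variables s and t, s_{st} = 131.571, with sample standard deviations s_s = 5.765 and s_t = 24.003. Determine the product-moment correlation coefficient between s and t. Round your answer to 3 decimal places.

0.951

r = Cov(s,t) / (s_s · s_t) = 131.571 / (5.765 × 24.003)
  = 131.571 / 138.3773 ≈ 0.951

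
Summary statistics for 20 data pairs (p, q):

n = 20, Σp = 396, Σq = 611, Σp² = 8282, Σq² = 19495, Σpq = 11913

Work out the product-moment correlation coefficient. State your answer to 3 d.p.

-0.306

r = (nΣpq − ΣpΣq) / √[(nΣp² − (Σp)²)(nΣq² − (Σq)²)]
Numerator: 20×11913 − 396×611 = -3696
Denominator: √[(165640 − 156816)(389900 − 373321)] = √[8824 × 16579] = 12095.1683
r = -3696 / 12095.1683 ≈ -0.306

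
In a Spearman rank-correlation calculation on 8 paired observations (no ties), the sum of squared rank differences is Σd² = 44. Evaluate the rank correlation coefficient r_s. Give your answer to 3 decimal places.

ρ = 1 − 6Σd² / [n(n²−1)] = 1 − 6×44 / (8×63)
  = 1 − 264/504 = 1 − 0.5238 ≈ 0.476

0.476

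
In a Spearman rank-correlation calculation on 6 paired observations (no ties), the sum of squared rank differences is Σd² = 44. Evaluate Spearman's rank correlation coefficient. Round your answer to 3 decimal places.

-0.257

ρ = 1 − 6Σd² / [n(n²−1)] = 1 − 6×44 / (6×35)
  = 1 − 264/210 = 1 − 1.2571 ≈ -0.257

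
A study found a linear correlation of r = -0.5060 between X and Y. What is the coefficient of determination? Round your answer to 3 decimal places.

r² = (-0.5060)² = 0.256

0.256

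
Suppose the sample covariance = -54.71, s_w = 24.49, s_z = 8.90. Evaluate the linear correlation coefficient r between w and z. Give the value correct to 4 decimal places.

r = Cov(w,z) / (s_w · s_z) = -54.71 / (24.49 × 8.90)
  = -54.71 / 217.9610 ≈ -0.2510

-0.2510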